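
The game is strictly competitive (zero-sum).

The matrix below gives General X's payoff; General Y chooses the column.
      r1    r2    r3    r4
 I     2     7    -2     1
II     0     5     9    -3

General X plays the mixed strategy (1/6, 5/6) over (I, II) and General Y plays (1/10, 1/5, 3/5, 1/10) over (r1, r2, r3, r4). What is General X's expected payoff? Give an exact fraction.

Against (1/10, 1/5, 3/5, 1/10), each row's expected payoff is I: 1/2; II: 61/10.
Taking the (1/6, 5/6)-weighted average: (1/6)·(1/2) + (5/6)·(61/10) = 31/6.

31/6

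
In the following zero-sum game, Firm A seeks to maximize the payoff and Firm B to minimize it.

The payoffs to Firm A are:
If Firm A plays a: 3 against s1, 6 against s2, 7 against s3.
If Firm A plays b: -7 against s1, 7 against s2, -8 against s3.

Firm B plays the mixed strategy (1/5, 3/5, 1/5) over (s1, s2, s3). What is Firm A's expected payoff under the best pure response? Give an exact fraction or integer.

28/5

a: (3)·(1/5) + (6)·(3/5) + (7)·(1/5) = 28/5.
b: (-7)·(1/5) + (7)·(3/5) + (-8)·(1/5) = 6/5.
The best pure response is a with expected payoff 28/5.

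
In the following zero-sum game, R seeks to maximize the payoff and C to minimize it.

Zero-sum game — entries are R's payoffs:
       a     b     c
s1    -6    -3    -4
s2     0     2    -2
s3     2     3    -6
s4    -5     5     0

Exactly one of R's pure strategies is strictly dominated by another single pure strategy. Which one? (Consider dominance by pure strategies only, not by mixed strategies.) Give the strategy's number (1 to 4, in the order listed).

1

Compare s1 with s2: 0 > -6, 2 > -3, -2 > -4.
So s2 strictly dominates s1 for R; s1 is strictly dominated.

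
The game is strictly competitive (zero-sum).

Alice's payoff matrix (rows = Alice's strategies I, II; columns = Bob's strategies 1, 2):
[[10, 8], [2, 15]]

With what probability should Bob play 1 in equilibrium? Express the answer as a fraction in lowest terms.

Row minima are 8 and 2, so Alice's maximin is 8; column maxima are 10 and 15, so Bob's minimax is 10. These differ, so the equilibrium is in mixed strategies.
Let Bob play 1 with probability q. Alice is indifferent when 10q + 8(1−q) = 2q + 15(1−q), giving q = 7/15.

7/15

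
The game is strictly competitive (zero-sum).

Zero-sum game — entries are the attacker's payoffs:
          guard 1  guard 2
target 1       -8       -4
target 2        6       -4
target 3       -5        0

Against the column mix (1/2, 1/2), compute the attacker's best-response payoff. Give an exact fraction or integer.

1

target 1: (-8)·(1/2) + (-4)·(1/2) = -6.
target 2: (6)·(1/2) + (-4)·(1/2) = 1.
target 3: (-5)·(1/2) + (0)·(1/2) = -5/2.
The best pure response is target 2 with expected payoff 1.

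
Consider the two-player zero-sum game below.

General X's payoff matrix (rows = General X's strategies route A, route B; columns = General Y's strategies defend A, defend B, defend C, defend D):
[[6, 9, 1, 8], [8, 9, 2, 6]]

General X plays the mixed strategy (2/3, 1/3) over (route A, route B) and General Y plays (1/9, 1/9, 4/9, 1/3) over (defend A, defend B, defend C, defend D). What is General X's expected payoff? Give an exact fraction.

43/9

Against (1/9, 1/9, 4/9, 1/3), each row's expected payoff is route A: 43/9; route B: 43/9.
Taking the (2/3, 1/3)-weighted average: (2/3)·(43/9) + (1/3)·(43/9) = 43/9.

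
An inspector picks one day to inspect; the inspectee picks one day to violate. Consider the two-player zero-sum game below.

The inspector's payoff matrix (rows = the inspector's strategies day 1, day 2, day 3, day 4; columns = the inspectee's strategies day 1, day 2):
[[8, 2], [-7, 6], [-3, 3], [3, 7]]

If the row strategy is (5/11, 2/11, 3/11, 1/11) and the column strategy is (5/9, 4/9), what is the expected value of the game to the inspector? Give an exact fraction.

28/11

Against (5/9, 4/9), each row's expected payoff is day 1: 16/3; day 2: -11/9; day 3: -1/3; day 4: 43/9.
Taking the (5/11, 2/11, 3/11, 1/11)-weighted average: (5/11)·(16/3) + (2/11)·(-11/9) + (3/11)·(-1/3) + (1/11)·(43/9) = 28/11.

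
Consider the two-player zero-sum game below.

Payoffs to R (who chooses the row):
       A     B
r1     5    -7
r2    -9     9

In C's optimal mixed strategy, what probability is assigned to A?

Row minima are -7 and -9, so R's maximin is -7; column maxima are 5 and 9, so C's minimax is 5. These differ, so the equilibrium is in mixed strategies.
Let C play A with probability q. R is indifferent when 5q − 7(1−q) = −9q + 9(1−q), giving q = 8/15.

8/15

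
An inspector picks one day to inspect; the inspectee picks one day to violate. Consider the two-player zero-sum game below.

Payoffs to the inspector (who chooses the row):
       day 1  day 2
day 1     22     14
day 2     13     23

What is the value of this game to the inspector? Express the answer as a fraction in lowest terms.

Row minima are 14 and 13, so the inspector's maximin is 14; column maxima are 22 and 23, so the inspectee's minimax is 22. These differ, so the equilibrium is in mixed strategies.
Let the inspector play day 1 with probability p. The inspectee is indifferent when 22p + 13(1−p) = 14p + 23(1−p), giving p = 5/9.
Let the inspectee play day 1 with probability q. The inspector is indifferent when 22q + 14(1−q) = 13q + 23(1−q), giving q = 1/2.
The value is 22·(1/2) + (14)·(1/2) = 18.

18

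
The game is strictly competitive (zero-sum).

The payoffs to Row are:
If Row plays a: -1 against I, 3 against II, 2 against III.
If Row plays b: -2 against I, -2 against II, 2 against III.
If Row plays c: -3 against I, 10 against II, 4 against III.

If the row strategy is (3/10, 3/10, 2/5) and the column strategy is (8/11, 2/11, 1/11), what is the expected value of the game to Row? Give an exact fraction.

Against (8/11, 2/11, 1/11), each row's expected payoff is a: 0; b: -18/11; c: 0.
Taking the (3/10, 3/10, 2/5)-weighted average: (3/10)·(0) + (3/10)·(-18/11) + (2/5)·(0) = -27/55.

-27/55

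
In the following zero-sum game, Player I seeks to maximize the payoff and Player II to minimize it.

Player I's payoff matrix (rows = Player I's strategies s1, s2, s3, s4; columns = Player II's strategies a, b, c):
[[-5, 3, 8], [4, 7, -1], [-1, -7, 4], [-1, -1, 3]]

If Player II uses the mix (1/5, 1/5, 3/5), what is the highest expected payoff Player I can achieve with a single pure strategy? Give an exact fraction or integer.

22/5

s1: (-5)·(1/5) + (3)·(1/5) + (8)·(3/5) = 22/5.
s2: (4)·(1/5) + (7)·(1/5) + (-1)·(3/5) = 8/5.
s3: (-1)·(1/5) + (-7)·(1/5) + (4)·(3/5) = 4/5.
s4: (-1)·(1/5) + (-1)·(1/5) + (3)·(3/5) = 7/5.
The best pure response is s1 with expected payoff 22/5.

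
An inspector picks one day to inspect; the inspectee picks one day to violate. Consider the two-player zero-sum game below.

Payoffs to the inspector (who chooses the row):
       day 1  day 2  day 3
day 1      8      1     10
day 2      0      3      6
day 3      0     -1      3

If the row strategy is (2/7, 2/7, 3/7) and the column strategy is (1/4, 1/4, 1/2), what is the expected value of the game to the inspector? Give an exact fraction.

103/28

Against (1/4, 1/4, 1/2), each row's expected payoff is day 1: 29/4; day 2: 15/4; day 3: 5/4.
Taking the (2/7, 2/7, 3/7)-weighted average: (2/7)·(29/4) + (2/7)·(15/4) + (3/7)·(5/4) = 103/28.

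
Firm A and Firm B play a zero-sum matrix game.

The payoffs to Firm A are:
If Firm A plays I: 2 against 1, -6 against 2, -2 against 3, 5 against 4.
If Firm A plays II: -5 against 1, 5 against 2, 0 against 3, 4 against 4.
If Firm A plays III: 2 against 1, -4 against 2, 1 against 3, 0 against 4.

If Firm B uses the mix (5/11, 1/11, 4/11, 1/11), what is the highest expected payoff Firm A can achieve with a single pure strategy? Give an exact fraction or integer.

10/11

I: (2)·(5/11) + (-6)·(1/11) + (-2)·(4/11) + (5)·(1/11) = 1/11.
II: (-5)·(5/11) + (5)·(1/11) + (0)·(4/11) + (4)·(1/11) = -16/11.
III: (2)·(5/11) + (-4)·(1/11) + (1)·(4/11) + (0)·(1/11) = 10/11.
The best pure response is III with expected payoff 10/11.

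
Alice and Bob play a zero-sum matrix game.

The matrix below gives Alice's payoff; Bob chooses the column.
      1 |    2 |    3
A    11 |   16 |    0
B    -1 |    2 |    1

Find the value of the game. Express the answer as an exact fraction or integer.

11/13

Column 2 is strictly dominated by 1 for Bob (it gives Alice more in every row).
The remaining 2×2 game on (A, B) × (1, 3) has no saddle point. Let Alice play A with probability p; indifference gives 11p − (1−p) = (1−p), so p = 2/13.
Similarly Bob's optimal q on 1 is 1/13, and the value is 11·(1/13) + (0)·(12/13) = 11/13.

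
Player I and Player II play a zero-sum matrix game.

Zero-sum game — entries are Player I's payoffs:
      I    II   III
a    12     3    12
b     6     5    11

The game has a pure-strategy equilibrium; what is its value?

Row minima: 3, 5 → Player I's maximin is 5.
Column maxima: 12, 5, 12 → Player II's minimax is 5.
They coincide at (b, II), so the value is 5.

5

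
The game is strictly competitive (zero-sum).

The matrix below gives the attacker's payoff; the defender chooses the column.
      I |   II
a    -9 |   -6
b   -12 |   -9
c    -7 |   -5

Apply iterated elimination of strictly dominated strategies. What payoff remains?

Row a is strictly dominated by row c (-7>-9, -5>-6); eliminate a.
Row b is strictly dominated by row c (-7>-12, -5>-9); eliminate b.
Column II is strictly dominated by I for the defender (-7<-5); eliminate II.
Only (c, I) remains, with payoff -7.

-7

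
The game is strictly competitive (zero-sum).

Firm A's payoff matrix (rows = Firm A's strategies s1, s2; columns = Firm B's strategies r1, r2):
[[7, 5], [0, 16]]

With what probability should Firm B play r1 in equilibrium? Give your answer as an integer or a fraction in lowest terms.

11/18

Row minima are 5 and 0, so Firm A's maximin is 5; column maxima are 7 and 16, so Firm B's minimax is 7. These differ, so the equilibrium is in mixed strategies.
Let Firm B play r1 with probability q. Firm A is indifferent when 7q + 5(1−q) = 16(1−q), giving q = 11/18.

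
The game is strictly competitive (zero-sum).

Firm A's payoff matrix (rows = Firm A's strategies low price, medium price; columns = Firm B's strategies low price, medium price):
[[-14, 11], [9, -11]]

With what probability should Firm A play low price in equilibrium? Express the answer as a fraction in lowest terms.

4/9

Row minima are -14 and -11, so Firm A's maximin is -11; column maxima are 9 and 11, so Firm B's minimax is 9. These differ, so the equilibrium is in mixed strategies.
Let Firm A play low price with probability p. Firm B is indifferent when −14p + 9(1−p) = 11p − 11(1−p), giving p = 4/9.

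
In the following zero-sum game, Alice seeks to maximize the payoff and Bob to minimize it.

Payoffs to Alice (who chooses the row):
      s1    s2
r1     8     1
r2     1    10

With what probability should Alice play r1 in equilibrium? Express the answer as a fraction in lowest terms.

9/16

Row minima are 1 and 1, so Alice's maximin is 1; column maxima are 8 and 10, so Bob's minimax is 8. These differ, so the equilibrium is in mixed strategies.
Let Alice play r1 with probability p. Bob is indifferent when 8p + (1−p) = p + 10(1−p), giving p = 9/16.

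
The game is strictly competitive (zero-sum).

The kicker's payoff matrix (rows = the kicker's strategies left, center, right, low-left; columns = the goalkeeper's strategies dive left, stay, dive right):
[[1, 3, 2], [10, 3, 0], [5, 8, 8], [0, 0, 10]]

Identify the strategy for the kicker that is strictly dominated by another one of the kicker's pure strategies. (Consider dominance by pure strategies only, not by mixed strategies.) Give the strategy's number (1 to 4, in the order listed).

Compare left with right: 5 > 1, 8 > 3, 8 > 2.
So right strictly dominates left for the kicker; left is strictly dominated.

1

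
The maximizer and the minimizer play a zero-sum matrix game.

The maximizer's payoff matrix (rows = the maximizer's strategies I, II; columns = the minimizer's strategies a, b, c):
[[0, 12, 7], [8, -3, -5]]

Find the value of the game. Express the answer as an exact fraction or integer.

14/5

Column b is strictly dominated by c for the minimizer (it gives the maximizer more in every row).
The remaining 2×2 game on (I, II) × (a, c) has no saddle point. Let the maximizer play I with probability p; indifference gives 8(1−p) = 7p − 5(1−p), so p = 13/20.
Similarly the minimizer's optimal q on a is 3/5, and the value is 0·(3/5) + (7)·(2/5) = 14/5.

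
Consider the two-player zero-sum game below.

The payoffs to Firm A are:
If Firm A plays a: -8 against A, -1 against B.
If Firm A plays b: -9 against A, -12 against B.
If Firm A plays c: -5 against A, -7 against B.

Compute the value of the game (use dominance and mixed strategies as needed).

-17/3

Row b is strictly dominated by row c, so Firm A never plays it.
The remaining 2×2 game on (a, c) × (A, B) has no saddle point. Let Firm A play a with probability p; indifference gives −8p − 5(1−p) = −p − 7(1−p), so p = 2/9.
Similarly Firm B's optimal q on A is 2/3, and the value is -8·(2/3) + (-1)·(1/3) = -17/3.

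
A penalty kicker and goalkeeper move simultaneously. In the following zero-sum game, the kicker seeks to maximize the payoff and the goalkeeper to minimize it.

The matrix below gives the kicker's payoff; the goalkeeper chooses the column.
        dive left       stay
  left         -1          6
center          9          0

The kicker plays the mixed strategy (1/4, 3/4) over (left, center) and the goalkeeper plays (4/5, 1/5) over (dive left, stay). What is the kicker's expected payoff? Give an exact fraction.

Against (4/5, 1/5), each row's expected payoff is left: 2/5; center: 36/5.
Taking the (1/4, 3/4)-weighted average: (1/4)·(2/5) + (3/4)·(36/5) = 11/2.

11/2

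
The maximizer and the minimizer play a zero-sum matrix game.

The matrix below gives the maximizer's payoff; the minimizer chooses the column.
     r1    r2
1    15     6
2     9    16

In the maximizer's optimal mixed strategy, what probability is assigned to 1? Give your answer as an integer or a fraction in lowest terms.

7/16

Row minima are 6 and 9, so the maximizer's maximin is 9; column maxima are 15 and 16, so the minimizer's minimax is 15. These differ, so the equilibrium is in mixed strategies.
Let the maximizer play 1 with probability p. The minimizer is indifferent when 15p + 9(1−p) = 6p + 16(1−p), giving p = 7/16.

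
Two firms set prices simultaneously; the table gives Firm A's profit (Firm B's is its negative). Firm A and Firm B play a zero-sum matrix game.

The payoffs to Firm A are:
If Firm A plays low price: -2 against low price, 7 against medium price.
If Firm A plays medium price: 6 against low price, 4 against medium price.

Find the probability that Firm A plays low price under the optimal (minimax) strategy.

Row minima are -2 and 4, so Firm A's maximin is 4; column maxima are 6 and 7, so Firm B's minimax is 6. These differ, so the equilibrium is in mixed strategies.
Let Firm A play low price with probability p. Firm B is indifferent when −2p + 6(1−p) = 7p + 4(1−p), giving p = 2/11.

2/11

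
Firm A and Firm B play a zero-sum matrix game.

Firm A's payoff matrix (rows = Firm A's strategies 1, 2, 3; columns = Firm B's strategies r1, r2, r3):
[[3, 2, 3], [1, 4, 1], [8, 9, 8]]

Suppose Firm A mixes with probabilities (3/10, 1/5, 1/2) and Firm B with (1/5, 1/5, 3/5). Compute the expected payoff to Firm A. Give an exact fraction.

263/50

Against (1/5, 1/5, 3/5), each row's expected payoff is 1: 14/5; 2: 8/5; 3: 41/5.
Taking the (3/10, 1/5, 1/2)-weighted average: (3/10)·(14/5) + (1/5)·(8/5) + (1/2)·(41/5) = 263/50.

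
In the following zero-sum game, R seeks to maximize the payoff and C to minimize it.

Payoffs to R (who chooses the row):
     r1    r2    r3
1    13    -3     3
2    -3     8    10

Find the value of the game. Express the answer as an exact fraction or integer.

95/27

Column r3 is strictly dominated by r2 for C (it gives R more in every row).
The remaining 2×2 game on (1, 2) × (r1, r2) has no saddle point. Let R play 1 with probability p; indifference gives 13p − 3(1−p) = −3p + 8(1−p), so p = 11/27.
Similarly C's optimal q on r1 is 11/27, and the value is 13·(11/27) + (-3)·(16/27) = 95/27.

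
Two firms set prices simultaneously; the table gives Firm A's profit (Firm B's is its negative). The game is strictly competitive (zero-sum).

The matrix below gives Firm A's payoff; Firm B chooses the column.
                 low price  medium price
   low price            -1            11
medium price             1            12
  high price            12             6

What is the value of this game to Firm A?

138/17

Row low price is strictly dominated by row medium price, so Firm A never plays it.
The remaining 2×2 game on (medium price, high price) × (low price, medium price) has no saddle point. Let Firm A play medium price with probability p; indifference gives p + 12(1−p) = 12p + 6(1−p), so p = 6/17.
Similarly Firm B's optimal q on low price is 6/17, and the value is 1·(6/17) + (12)·(11/17) = 138/17.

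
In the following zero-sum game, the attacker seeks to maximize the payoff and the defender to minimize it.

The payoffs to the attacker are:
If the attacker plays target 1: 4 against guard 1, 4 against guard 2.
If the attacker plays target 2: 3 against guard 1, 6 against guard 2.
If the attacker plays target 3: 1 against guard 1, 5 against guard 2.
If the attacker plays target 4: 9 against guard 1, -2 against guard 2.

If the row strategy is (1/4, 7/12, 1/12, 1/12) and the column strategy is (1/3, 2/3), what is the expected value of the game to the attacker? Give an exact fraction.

Against (1/3, 2/3), each row's expected payoff is target 1: 4; target 2: 5; target 3: 11/3; target 4: 5/3.
Taking the (1/4, 7/12, 1/12, 1/12)-weighted average: (1/4)·(4) + (7/12)·(5) + (1/12)·(11/3) + (1/12)·(5/3) = 157/36.

157/36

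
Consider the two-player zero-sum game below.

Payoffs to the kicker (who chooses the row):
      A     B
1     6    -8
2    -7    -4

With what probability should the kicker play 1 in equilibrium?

Row minima are -8 and -7, so the kicker's maximin is -7; column maxima are 6 and -4, so the goalkeeper's minimax is -4. These differ, so the equilibrium is in mixed strategies.
Let the kicker play 1 with probability p. The goalkeeper is indifferent when 6p − 7(1−p) = −8p − 4(1−p), giving p = 3/17.

3/17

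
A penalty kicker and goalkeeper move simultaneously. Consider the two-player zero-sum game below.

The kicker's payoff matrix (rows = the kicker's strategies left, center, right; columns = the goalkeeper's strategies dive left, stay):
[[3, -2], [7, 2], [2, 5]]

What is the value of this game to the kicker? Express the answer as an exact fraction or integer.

31/8

Row left is strictly dominated by row center, so the kicker never plays it.
The remaining 2×2 game on (center, right) × (dive left, stay) has no saddle point. Let the kicker play center with probability p; indifference gives 7p + 2(1−p) = 2p + 5(1−p), so p = 3/8.
Similarly the goalkeeper's optimal q on dive left is 3/8, and the value is 7·(3/8) + (2)·(5/8) = 31/8.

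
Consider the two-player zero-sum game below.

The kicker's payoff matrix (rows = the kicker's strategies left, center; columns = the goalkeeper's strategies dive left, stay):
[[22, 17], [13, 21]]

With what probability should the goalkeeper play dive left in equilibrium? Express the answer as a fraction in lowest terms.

4/13

Row minima are 17 and 13, so the kicker's maximin is 17; column maxima are 22 and 21, so the goalkeeper's minimax is 21. These differ, so the equilibrium is in mixed strategies.
Let the goalkeeper play dive left with probability q. The kicker is indifferent when 22q + 17(1−q) = 13q + 21(1−q), giving q = 4/13.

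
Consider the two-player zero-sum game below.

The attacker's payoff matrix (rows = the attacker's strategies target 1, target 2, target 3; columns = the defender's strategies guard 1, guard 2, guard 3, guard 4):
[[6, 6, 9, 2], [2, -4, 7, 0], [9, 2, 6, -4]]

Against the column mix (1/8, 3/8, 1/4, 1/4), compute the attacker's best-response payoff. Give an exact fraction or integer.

target 1: (6)·(1/8) + (6)·(3/8) + (9)·(1/4) + (2)·(1/4) = 23/4.
target 2: (2)·(1/8) + (-4)·(3/8) + (7)·(1/4) + (0)·(1/4) = 1/2.
target 3: (9)·(1/8) + (2)·(3/8) + (6)·(1/4) + (-4)·(1/4) = 19/8.
The best pure response is target 1 with expected payoff 23/4.

23/4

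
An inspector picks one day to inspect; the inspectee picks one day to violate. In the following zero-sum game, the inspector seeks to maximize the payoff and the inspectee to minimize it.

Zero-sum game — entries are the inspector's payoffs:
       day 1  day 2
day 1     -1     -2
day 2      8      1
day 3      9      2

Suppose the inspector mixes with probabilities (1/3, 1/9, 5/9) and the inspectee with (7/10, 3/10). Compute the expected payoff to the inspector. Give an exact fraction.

73/18

Against (7/10, 3/10), each row's expected payoff is day 1: -13/10; day 2: 59/10; day 3: 69/10.
Taking the (1/3, 1/9, 5/9)-weighted average: (1/3)·(-13/10) + (1/9)·(59/10) + (5/9)·(69/10) = 73/18.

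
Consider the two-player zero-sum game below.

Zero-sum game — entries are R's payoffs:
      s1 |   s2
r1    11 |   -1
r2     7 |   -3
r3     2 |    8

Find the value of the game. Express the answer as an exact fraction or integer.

Row r2 is strictly dominated by row r1, so R never plays it.
The remaining 2×2 game on (r1, r3) × (s1, s2) has no saddle point. Let R play r1 with probability p; indifference gives 11p + 2(1−p) = −p + 8(1−p), so p = 1/3.
Similarly C's optimal q on s1 is 1/2, and the value is 11·(1/2) + (-1)·(1/2) = 5.

5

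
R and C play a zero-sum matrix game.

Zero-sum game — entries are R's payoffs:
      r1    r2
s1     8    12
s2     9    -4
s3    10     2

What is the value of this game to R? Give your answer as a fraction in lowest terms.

Row s2 is strictly dominated by row s3, so R never plays it.
The remaining 2×2 game on (s1, s3) × (r1, r2) has no saddle point. Let R play s1 with probability p; indifference gives 8p + 10(1−p) = 12p + 2(1−p), so p = 2/3.
Similarly C's optimal q on r1 is 5/6, and the value is 8·(5/6) + (12)·(1/6) = 26/3.

26/3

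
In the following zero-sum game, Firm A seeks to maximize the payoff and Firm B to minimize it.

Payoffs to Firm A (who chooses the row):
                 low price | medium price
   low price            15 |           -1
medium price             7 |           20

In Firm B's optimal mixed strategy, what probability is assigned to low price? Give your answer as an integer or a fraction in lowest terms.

21/29

Row minima are -1 and 7, so Firm A's maximin is 7; column maxima are 15 and 20, so Firm B's minimax is 15. These differ, so the equilibrium is in mixed strategies.
Let Firm B play low price with probability q. Firm A is indifferent when 15q − (1−q) = 7q + 20(1−q), giving q = 21/29.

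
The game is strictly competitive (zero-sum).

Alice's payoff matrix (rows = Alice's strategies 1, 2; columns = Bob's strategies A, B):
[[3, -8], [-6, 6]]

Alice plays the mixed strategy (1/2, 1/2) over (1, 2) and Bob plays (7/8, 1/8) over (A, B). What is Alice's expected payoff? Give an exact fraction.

Against (7/8, 1/8), each row's expected payoff is 1: 13/8; 2: -9/2.
Taking the (1/2, 1/2)-weighted average: (1/2)·(13/8) + (1/2)·(-9/2) = -23/16.

-23/16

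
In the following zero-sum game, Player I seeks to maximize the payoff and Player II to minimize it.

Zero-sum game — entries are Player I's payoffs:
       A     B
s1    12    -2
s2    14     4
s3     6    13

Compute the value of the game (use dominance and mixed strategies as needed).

Row s1 is strictly dominated by row s2, so Player I never plays it.
The remaining 2×2 game on (s2, s3) × (A, B) has no saddle point. Let Player I play s2 with probability p; indifference gives 14p + 6(1−p) = 4p + 13(1−p), so p = 7/17.
Similarly Player II's optimal q on A is 9/17, and the value is 14·(9/17) + (4)·(8/17) = 158/17.

158/17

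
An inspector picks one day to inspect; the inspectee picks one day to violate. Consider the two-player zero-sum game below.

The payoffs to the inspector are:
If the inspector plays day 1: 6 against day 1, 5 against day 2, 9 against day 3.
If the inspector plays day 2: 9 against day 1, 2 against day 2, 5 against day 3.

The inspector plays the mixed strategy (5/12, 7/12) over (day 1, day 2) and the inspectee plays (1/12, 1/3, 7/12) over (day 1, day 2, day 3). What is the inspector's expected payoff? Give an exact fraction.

Against (1/12, 1/3, 7/12), each row's expected payoff is day 1: 89/12; day 2: 13/3.
Taking the (5/12, 7/12)-weighted average: (5/12)·(89/12) + (7/12)·(13/3) = 809/144.

809/144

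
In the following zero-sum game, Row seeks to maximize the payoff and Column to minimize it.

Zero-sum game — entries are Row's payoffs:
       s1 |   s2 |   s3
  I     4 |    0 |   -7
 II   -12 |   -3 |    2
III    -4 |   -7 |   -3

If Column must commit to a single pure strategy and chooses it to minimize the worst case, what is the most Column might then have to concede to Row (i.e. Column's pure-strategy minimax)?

The worst case (largest entry) in each column is s1: 4, s2: 0, s3: 2.
The best (smallest) of these is 0.

0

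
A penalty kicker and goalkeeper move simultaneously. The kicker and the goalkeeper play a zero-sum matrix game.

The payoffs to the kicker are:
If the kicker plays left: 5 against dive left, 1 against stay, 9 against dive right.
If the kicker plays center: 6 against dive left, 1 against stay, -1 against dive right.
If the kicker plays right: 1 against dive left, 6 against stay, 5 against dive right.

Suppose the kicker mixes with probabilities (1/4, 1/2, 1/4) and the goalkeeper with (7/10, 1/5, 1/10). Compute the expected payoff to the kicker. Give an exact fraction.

Against (7/10, 1/5, 1/10), each row's expected payoff is left: 23/5; center: 43/10; right: 12/5.
Taking the (1/4, 1/2, 1/4)-weighted average: (1/4)·(23/5) + (1/2)·(43/10) + (1/4)·(12/5) = 39/10.

39/10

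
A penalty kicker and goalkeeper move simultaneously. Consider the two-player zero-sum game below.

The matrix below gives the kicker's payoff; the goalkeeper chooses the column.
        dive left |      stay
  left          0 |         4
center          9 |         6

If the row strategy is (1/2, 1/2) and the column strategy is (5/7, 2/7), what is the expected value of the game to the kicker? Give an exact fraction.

65/14

Against (5/7, 2/7), each row's expected payoff is left: 8/7; center: 57/7.
Taking the (1/2, 1/2)-weighted average: (1/2)·(8/7) + (1/2)·(57/7) = 65/14.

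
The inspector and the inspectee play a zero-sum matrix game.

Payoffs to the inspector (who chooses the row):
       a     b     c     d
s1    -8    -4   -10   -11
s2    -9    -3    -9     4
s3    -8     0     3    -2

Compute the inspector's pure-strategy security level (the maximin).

The worst-case payoff for each row is s1: -11, s2: -9, s3: -8.
The best of these is -8.

-8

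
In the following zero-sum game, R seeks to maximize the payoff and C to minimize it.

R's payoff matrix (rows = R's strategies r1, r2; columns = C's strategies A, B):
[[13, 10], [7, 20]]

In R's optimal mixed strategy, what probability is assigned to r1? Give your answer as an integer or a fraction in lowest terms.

13/16

Row minima are 10 and 7, so R's maximin is 10; column maxima are 13 and 20, so C's minimax is 13. These differ, so the equilibrium is in mixed strategies.
Let R play r1 with probability p. C is indifferent when 13p + 7(1−p) = 10p + 20(1−p), giving p = 13/16.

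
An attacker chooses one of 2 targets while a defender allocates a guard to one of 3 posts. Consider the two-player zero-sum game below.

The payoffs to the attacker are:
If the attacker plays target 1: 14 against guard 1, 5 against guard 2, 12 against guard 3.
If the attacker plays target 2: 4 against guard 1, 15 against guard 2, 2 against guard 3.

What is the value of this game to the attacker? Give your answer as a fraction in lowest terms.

17/2

Column guard 1 is strictly dominated by guard 3 for the defender (it gives the attacker more in every row).
The remaining 2×2 game on (target 1, target 2) × (guard 2, guard 3) has no saddle point. Let the attacker play target 1 with probability p; indifference gives 5p + 15(1−p) = 12p + 2(1−p), so p = 13/20.
Similarly the defender's optimal q on guard 2 is 1/2, and the value is 5·(1/2) + (12)·(1/2) = 17/2.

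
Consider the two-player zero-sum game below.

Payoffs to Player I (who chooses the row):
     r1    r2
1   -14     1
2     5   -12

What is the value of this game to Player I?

-163/32

Row minima are -14 and -12, so Player I's maximin is -12; column maxima are 5 and 1, so Player II's minimax is 1. These differ, so the equilibrium is in mixed strategies.
Let Player I play 1 with probability p. Player II is indifferent when −14p + 5(1−p) = p − 12(1−p), giving p = 17/32.
Let Player II play r1 with probability q. Player I is indifferent when −14q + (1−q) = 5q − 12(1−q), giving q = 13/32.
The value is -14·(13/32) + (1)·(19/32) = -163/32.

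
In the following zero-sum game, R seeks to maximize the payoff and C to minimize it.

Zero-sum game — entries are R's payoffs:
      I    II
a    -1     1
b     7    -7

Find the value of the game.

Row minima are -1 and -7, so R's maximin is -1; column maxima are 7 and 1, so C's minimax is 1. These differ, so the equilibrium is in mixed strategies.
Let R play a with probability p. C is indifferent when −p + 7(1−p) = p − 7(1−p), giving p = 7/8.
Let C play I with probability q. R is indifferent when −q + (1−q) = 7q − 7(1−q), giving q = 1/2.
The value is -1·(1/2) + (1)·(1/2) = 0.

0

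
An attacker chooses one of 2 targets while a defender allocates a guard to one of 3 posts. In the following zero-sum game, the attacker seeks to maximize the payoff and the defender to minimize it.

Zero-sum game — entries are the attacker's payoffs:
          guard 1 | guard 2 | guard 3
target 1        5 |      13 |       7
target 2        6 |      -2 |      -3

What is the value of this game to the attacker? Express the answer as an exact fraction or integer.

Column guard 2 is strictly dominated by guard 3 for the defender (it gives the attacker more in every row).
The remaining 2×2 game on (target 1, target 2) × (guard 1, guard 3) has no saddle point. Let the attacker play target 1 with probability p; indifference gives 5p + 6(1−p) = 7p − 3(1−p), so p = 9/11.
Similarly the defender's optimal q on guard 1 is 10/11, and the value is 5·(10/11) + (7)·(1/11) = 57/11.

57/11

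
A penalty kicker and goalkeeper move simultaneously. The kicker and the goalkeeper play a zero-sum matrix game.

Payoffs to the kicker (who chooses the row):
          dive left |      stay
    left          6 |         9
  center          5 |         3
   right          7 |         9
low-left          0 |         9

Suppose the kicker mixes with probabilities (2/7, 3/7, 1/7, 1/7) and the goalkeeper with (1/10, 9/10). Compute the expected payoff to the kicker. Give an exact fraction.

Against (1/10, 9/10), each row's expected payoff is left: 87/10; center: 16/5; right: 44/5; low-left: 81/10.
Taking the (2/7, 3/7, 1/7, 1/7)-weighted average: (2/7)·(87/10) + (3/7)·(16/5) + (1/7)·(44/5) + (1/7)·(81/10) = 439/70.

439/70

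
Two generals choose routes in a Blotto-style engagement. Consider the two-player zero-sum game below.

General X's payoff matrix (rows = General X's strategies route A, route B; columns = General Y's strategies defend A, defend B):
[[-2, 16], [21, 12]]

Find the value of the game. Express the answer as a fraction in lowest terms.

Row minima are -2 and 12, so General X's maximin is 12; column maxima are 21 and 16, so General Y's minimax is 16. These differ, so the equilibrium is in mixed strategies.
Let General X play route A with probability p. General Y is indifferent when −2p + 21(1−p) = 16p + 12(1−p), giving p = 1/3.
Let General Y play defend A with probability q. General X is indifferent when −2q + 16(1−q) = 21q + 12(1−q), giving q = 4/27.
The value is -2·(4/27) + (16)·(23/27) = 40/3.

40/3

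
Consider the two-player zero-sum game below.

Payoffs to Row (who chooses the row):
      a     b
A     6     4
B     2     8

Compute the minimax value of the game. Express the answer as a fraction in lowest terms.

Row minima are 4 and 2, so Row's maximin is 4; column maxima are 6 and 8, so Column's minimax is 6. These differ, so the equilibrium is in mixed strategies.
Let Row play A with probability p. Column is indifferent when 6p + 2(1−p) = 4p + 8(1−p), giving p = 3/4.
Let Column play a with probability q. Row is indifferent when 6q + 4(1−q) = 2q + 8(1−q), giving q = 1/2.
The value is 6·(1/2) + (4)·(1/2) = 5.

5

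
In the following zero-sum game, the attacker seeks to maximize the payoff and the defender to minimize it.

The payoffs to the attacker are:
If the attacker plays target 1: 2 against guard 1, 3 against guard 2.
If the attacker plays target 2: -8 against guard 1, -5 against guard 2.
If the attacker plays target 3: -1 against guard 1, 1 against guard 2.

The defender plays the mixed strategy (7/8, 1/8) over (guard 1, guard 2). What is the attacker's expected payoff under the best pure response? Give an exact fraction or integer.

target 1: (2)·(7/8) + (3)·(1/8) = 17/8.
target 2: (-8)·(7/8) + (-5)·(1/8) = -61/8.
target 3: (-1)·(7/8) + (1)·(1/8) = -3/4.
The best pure response is target 1 with expected payoff 17/8.

17/8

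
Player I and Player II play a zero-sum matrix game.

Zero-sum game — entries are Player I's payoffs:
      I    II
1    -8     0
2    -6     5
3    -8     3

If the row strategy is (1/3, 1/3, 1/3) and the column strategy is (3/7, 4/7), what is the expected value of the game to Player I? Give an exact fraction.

-34/21

Against (3/7, 4/7), each row's expected payoff is 1: -24/7; 2: 2/7; 3: -12/7.
Taking the (1/3, 1/3, 1/3)-weighted average: (1/3)·(-24/7) + (1/3)·(2/7) + (1/3)·(-12/7) = -34/21.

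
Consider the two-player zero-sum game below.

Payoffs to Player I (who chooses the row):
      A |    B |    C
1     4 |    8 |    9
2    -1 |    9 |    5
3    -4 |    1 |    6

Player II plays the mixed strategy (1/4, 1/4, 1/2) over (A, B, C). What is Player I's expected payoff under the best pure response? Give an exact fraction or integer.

15/2

1: (4)·(1/4) + (8)·(1/4) + (9)·(1/2) = 15/2.
2: (-1)·(1/4) + (9)·(1/4) + (5)·(1/2) = 9/2.
3: (-4)·(1/4) + (1)·(1/4) + (6)·(1/2) = 9/4.
The best pure response is 1 with expected payoff 15/2.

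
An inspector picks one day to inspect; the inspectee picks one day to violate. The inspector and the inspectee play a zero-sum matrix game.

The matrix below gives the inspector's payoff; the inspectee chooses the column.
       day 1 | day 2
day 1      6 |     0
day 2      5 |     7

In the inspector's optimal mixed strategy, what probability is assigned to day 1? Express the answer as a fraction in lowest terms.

1/4

Row minima are 0 and 5, so the inspector's maximin is 5; column maxima are 6 and 7, so the inspectee's minimax is 6. These differ, so the equilibrium is in mixed strategies.
Let the inspector play day 1 with probability p. The inspectee is indifferent when 6p + 5(1−p) = 7(1−p), giving p = 1/4.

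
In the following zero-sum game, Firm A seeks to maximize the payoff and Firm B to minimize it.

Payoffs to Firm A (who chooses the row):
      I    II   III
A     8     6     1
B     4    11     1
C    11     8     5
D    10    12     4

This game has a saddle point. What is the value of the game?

Row minima: 1, 1, 5, 4 → Firm A's maximin is 5.
Column maxima: 11, 12, 5 → Firm B's minimax is 5.
They coincide at (C, III), so the value is 5.

5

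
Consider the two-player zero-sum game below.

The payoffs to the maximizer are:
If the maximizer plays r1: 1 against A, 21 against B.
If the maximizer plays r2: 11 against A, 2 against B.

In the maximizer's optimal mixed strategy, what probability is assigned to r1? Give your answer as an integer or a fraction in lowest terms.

Row minima are 1 and 2, so the maximizer's maximin is 2; column maxima are 11 and 21, so the minimizer's minimax is 11. These differ, so the equilibrium is in mixed strategies.
Let the maximizer play r1 with probability p. The minimizer is indifferent when p + 11(1−p) = 21p + 2(1−p), giving p = 9/29.

9/29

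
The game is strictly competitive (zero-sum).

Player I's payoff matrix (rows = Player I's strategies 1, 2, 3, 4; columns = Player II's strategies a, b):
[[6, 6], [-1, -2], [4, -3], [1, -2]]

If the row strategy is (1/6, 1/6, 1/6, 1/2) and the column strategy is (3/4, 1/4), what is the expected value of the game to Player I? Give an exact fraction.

31/24

Against (3/4, 1/4), each row's expected payoff is 1: 6; 2: -5/4; 3: 9/4; 4: 1/4.
Taking the (1/6, 1/6, 1/6, 1/2)-weighted average: (1/6)·(6) + (1/6)·(-5/4) + (1/6)·(9/4) + (1/2)·(1/4) = 31/24.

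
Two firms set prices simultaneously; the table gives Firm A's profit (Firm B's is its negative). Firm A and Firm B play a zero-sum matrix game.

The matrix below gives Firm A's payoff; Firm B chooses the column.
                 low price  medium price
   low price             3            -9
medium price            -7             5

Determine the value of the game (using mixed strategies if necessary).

-2

Row minima are -9 and -7, so Firm A's maximin is -7; column maxima are 3 and 5, so Firm B's minimax is 3. These differ, so the equilibrium is in mixed strategies.
Let Firm A play low price with probability p. Firm B is indifferent when 3p − 7(1−p) = −9p + 5(1−p), giving p = 1/2.
Let Firm B play low price with probability q. Firm A is indifferent when 3q − 9(1−q) = −7q + 5(1−q), giving q = 7/12.
The value is 3·(7/12) + (-9)·(5/12) = -2.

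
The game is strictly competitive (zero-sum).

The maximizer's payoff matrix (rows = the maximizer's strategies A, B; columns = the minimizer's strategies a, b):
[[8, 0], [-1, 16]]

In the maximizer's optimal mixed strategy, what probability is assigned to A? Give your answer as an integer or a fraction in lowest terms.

17/25

Row minima are 0 and -1, so the maximizer's maximin is 0; column maxima are 8 and 16, so the minimizer's minimax is 8. These differ, so the equilibrium is in mixed strategies.
Let the maximizer play A with probability p. The minimizer is indifferent when 8p − (1−p) = 16(1−p), giving p = 17/25.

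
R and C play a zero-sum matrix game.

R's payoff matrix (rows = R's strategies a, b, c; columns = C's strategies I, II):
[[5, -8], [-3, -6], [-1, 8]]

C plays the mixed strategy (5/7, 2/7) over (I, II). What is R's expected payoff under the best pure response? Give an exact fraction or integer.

11/7

a: (5)·(5/7) + (-8)·(2/7) = 9/7.
b: (-3)·(5/7) + (-6)·(2/7) = -27/7.
c: (-1)·(5/7) + (8)·(2/7) = 11/7.
The best pure response is c with expected payoff 11/7.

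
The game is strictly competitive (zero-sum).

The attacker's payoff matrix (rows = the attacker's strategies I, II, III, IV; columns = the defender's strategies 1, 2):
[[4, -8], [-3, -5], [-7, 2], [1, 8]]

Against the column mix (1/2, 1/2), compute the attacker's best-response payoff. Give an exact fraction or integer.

I: (4)·(1/2) + (-8)·(1/2) = -2.
II: (-3)·(1/2) + (-5)·(1/2) = -4.
III: (-7)·(1/2) + (2)·(1/2) = -5/2.
IV: (1)·(1/2) + (8)·(1/2) = 9/2.
The best pure response is IV with expected payoff 9/2.

9/2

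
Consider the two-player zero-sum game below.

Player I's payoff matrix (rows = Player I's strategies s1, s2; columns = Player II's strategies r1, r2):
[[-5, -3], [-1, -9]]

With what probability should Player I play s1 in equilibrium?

Row minima are -5 and -9, so Player I's maximin is -5; column maxima are -1 and -3, so Player II's minimax is -3. These differ, so the equilibrium is in mixed strategies.
Let Player I play s1 with probability p. Player II is indifferent when −5p − (1−p) = −3p − 9(1−p), giving p = 4/5.

4/5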